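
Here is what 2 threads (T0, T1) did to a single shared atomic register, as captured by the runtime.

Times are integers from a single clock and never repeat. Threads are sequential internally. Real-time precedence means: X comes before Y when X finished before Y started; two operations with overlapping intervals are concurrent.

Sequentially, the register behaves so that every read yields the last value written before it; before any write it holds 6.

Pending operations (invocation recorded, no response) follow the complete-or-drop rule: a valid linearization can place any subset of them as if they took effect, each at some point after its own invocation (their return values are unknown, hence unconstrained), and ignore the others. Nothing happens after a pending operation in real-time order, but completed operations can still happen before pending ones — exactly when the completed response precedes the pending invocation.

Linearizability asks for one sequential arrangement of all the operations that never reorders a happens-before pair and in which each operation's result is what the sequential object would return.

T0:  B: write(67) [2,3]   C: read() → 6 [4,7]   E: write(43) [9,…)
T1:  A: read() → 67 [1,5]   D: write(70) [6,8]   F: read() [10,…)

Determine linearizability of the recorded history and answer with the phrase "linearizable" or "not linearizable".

not linearizable

already the first 7 events (up to C's response at time 7) admit no linearization; the first 6 still do
every one of the 3 real-time-consistent orders over 3 completed atomic register ops fails the sequential spec
every completion of the 1 pending operation (D) was checked; none linearizes
for example A, B, C (pending dropped) fails at step 1: A read() → 67 is not legal there
for example B, A, C (pending dropped) fails at step 3: C read() → 6 is not legal there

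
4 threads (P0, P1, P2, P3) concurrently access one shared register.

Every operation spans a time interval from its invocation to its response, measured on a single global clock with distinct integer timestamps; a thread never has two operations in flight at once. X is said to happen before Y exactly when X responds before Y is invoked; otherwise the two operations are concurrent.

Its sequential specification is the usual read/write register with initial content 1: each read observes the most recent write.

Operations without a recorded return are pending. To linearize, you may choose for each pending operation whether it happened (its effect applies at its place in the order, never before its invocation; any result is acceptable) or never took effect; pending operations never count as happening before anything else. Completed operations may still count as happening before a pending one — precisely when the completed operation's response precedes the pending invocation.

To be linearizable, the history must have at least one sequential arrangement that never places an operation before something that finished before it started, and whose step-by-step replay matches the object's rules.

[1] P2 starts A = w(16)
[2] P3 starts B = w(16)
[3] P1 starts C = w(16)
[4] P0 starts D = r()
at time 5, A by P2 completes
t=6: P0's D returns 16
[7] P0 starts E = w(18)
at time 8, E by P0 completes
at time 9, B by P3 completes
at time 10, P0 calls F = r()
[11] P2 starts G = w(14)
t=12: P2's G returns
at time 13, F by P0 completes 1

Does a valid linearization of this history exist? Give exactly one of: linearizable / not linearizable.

cut after 12 events: linearizable; cut after 13 events (F responds, time 13): not linearizable
16 orders of the 6 completed register ops respect real time; none is legal
completion choices over the 1 pending operation (C) were checked; none helps
for example A, B, D, E, F, G (pending dropped) fails at step 5: F r() → 1 is not legal there
for example A, B, D, E, G, F (pending dropped) fails at step 6: F r() → 1 is not legal there

not linearizable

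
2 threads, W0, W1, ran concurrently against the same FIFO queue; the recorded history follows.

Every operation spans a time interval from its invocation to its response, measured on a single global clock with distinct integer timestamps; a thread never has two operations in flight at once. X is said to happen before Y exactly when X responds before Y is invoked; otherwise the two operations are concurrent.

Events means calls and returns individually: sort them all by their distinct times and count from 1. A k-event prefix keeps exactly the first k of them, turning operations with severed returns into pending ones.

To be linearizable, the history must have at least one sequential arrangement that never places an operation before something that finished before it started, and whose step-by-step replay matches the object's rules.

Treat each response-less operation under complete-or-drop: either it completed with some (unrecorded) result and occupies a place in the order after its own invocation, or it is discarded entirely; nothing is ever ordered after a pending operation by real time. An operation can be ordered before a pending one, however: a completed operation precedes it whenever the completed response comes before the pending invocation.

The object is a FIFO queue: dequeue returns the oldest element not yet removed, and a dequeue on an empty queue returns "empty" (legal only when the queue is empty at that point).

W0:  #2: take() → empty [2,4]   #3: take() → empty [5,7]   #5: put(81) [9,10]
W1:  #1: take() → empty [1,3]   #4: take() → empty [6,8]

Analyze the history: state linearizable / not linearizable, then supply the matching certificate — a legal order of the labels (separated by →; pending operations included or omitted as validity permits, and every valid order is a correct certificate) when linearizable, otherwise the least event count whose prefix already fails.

linearizable — witness: #1 → #2 → #3 → #4 → #5

step 1: #1 take() → empty — queue <>
step 2: #2 take() → empty — queue <>
step 3: #3 take() → empty — queue <>
step 4: #4 take() → empty — queue <>
step 5: #5 put(81) — queue <81>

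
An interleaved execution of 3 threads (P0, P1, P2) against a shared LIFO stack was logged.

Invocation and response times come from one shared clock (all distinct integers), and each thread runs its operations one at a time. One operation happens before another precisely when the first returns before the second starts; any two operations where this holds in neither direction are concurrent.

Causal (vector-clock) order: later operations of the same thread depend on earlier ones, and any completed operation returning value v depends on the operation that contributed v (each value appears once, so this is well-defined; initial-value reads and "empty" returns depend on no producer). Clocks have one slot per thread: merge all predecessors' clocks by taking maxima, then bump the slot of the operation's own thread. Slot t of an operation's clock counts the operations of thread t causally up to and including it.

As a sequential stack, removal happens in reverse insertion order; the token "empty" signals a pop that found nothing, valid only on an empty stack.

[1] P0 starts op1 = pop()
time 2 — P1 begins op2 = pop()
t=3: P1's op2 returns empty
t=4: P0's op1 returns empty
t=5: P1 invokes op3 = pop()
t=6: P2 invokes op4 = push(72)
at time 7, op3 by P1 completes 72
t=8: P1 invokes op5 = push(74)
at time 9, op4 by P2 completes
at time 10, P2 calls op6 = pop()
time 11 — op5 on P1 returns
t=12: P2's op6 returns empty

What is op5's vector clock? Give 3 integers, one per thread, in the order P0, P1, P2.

(0, 3, 1)

VC(op4, invoked at 6): no causal predecessors; +1 on P2 → (0, 0, 1)
VC(op2, invoked at 2): no causal predecessors; +1 on P1 → (0, 1, 0)
VC(op1, invoked at 1): no causal predecessors; +1 on P0 → (1, 0, 0)
op6, invoked 10, takes VC(op4)=(0, 0, 1) under max, adds 1 for P2 → (0, 0, 2)
op3, invoked 5, takes VC(op2)=(0, 1, 0), VC(op4)=(0, 0, 1) under max, adds 1 for P1 → (0, 2, 1)
op5, invoked 8, takes VC(op3)=(0, 2, 1) under max, adds 1 for P1 → (0, 3, 1)
target: VC(op5) = (0, 3, 1)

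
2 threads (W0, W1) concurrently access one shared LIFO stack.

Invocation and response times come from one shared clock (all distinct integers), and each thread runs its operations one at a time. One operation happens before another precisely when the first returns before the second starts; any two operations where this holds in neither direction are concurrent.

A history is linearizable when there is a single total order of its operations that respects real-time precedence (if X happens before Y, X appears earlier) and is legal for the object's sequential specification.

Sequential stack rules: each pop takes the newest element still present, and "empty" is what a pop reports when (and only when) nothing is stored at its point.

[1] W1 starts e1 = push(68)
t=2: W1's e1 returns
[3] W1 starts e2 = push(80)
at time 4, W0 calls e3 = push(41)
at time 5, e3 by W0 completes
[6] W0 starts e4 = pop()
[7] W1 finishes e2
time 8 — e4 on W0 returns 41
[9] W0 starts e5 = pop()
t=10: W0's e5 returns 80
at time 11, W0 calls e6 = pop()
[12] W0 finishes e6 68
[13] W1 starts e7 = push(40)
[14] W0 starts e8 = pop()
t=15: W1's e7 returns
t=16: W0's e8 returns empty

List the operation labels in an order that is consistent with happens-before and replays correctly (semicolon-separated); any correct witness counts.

e1; e2; e3; e4; e5; e6; e8; e7

1. e1 push(68), leaving stack <68>
2. e2 push(80), leaving stack <68,80>
3. e3 push(41), leaving stack <68,80,41>
4. e4 pop() → 41, leaving stack <68,80>
5. e5 pop() → 80, leaving stack <68>
6. e6 pop() → 68, leaving stack <>
7. e8 pop() → empty, leaving stack <>
8. e7 push(40), leaving stack <40>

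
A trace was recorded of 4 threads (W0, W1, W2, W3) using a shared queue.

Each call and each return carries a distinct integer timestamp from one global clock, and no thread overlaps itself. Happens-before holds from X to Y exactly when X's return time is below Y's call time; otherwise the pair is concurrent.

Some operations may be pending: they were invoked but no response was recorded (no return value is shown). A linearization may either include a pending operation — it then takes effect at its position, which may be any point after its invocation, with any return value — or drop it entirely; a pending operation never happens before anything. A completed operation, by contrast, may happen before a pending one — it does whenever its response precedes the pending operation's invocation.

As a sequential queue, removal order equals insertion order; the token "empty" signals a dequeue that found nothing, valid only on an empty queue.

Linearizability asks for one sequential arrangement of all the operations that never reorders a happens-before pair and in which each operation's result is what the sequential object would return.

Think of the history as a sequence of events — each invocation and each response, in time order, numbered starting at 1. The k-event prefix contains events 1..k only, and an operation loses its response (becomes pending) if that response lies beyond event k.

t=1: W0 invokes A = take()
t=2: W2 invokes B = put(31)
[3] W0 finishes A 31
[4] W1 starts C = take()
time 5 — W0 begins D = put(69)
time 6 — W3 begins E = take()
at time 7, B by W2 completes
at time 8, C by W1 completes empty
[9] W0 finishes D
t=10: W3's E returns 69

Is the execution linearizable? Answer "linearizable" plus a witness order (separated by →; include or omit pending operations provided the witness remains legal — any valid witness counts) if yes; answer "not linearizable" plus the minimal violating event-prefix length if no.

step 1: B put(31) — queue <31>
step 2: A take() → 31 — queue <>
step 3: C take() → empty — queue <>
step 4: D put(69) — queue <69>
step 5: E take() → 69 — queue <>

linearizable — witness: B → A → C → D → E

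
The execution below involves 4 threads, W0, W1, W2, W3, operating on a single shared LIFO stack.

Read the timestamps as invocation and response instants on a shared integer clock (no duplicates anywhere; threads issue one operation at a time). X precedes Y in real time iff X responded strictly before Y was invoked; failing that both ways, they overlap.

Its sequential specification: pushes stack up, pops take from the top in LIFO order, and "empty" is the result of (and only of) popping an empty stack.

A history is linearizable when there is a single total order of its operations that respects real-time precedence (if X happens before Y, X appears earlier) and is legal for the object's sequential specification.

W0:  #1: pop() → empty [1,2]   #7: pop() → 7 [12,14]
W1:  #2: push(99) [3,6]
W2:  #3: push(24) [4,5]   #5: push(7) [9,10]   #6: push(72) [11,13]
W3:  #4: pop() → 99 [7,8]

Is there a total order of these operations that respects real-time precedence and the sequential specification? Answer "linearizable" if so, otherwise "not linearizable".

a witness: #1, #3, #2, #4, #5, #7, #6
after step 1 (#1 pop() → empty): stack <>
after step 2 (#3 push(24)): stack <24>
after step 3 (#2 push(99)): stack <24,99>
after step 4 (#4 pop() → 99): stack <24>
after step 5 (#5 push(7)): stack <24,7>
after step 6 (#7 pop() → 7): stack <24>
after step 7 (#6 push(72)): stack <24,72>

linearizable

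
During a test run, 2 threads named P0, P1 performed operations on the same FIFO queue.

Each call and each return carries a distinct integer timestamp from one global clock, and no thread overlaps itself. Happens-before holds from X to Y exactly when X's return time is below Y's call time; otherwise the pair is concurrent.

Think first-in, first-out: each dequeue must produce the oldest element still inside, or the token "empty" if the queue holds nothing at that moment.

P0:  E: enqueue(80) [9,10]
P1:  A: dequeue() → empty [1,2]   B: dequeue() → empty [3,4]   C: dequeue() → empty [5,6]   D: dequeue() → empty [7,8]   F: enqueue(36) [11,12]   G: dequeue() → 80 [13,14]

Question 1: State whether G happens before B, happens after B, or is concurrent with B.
G spans [13,14], B spans [3,4]
resp(B)=4 < inv(G)=13

after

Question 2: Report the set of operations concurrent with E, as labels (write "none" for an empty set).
concurrent with E ([9,10]): every op whose interval crosses 9..10
A [1,2]: before
B [3,4]: before
C [5,6]: before
D [7,8]: before
F [11,12]: after
G [13,14]: after

none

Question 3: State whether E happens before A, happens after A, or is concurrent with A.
E spans [9,10], A spans [1,2]
resp(A)=2 < inv(E)=9

after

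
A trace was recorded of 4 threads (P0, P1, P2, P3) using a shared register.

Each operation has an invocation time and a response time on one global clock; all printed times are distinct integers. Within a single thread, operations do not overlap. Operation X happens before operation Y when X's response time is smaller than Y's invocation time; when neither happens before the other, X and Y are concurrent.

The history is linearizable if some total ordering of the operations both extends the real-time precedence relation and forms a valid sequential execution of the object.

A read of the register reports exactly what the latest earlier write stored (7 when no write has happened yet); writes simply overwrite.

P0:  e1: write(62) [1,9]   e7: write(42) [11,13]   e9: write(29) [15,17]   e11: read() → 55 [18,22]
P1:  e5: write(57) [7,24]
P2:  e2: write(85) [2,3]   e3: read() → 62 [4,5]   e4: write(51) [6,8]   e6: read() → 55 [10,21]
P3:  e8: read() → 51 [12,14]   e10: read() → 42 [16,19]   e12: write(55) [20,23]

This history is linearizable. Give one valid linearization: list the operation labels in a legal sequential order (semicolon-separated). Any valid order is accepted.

e2; e1; e3; e4; e8; e5; e7; e10; e9; e12; e6; e11

step 1: e2 write(85) — value 85
step 2: e1 write(62) — value 62
step 3: e3 read() → 62 — value 62
step 4: e4 write(51) — value 51
step 5: e8 read() → 51 — value 51
step 6: e5 write(57) — value 57
step 7: e7 write(42) — value 42
step 8: e10 read() → 42 — value 42
step 9: e9 write(29) — value 29
step 10: e12 write(55) — value 55
step 11: e6 read() → 55 — value 55
step 12: e11 read() → 55 — value 55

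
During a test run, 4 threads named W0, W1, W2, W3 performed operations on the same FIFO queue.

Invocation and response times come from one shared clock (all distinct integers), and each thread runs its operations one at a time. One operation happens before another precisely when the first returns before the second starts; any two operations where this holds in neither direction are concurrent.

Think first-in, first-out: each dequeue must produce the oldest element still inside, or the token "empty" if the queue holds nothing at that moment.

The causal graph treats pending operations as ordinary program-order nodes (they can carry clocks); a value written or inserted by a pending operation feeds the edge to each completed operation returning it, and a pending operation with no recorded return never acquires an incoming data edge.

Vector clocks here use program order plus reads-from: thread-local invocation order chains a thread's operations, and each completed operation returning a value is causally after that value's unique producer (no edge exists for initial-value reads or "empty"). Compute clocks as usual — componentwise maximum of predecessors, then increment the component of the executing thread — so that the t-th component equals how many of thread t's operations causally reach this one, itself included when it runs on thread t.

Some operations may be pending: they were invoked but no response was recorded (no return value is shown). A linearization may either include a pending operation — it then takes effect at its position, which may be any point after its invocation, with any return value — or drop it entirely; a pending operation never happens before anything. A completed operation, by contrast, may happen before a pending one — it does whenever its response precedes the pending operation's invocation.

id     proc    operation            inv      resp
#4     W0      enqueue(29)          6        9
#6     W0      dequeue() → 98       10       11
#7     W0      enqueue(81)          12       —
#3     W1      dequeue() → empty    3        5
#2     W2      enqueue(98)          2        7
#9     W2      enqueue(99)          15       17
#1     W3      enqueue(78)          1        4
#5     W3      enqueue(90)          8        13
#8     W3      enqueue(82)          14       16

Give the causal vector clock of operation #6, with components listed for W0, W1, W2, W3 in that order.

VC(#1, invoked at 1): no causal predecessors; +1 on W3 → (0, 0, 0, 1)
VC(#2, invoked at 2): no causal predecessors; +1 on W2 → (0, 0, 1, 0)
VC(#3, invoked at 3): no causal predecessors; +1 on W1 → (0, 1, 0, 0)
VC(#4, invoked at 6): no causal predecessors; +1 on W0 → (1, 0, 0, 0)
#5 (invocation 8): componentwise max over VC(#1)=(0, 0, 0, 1), +1 at W3, giving (0, 0, 0, 2)
#9 (invocation 15): componentwise max over VC(#2)=(0, 0, 1, 0), +1 at W2, giving (0, 0, 2, 0)
#8 (invocation 14): componentwise max over VC(#5)=(0, 0, 0, 2), +1 at W3, giving (0, 0, 0, 3)
#6 (invocation 10): componentwise max over VC(#2)=(0, 0, 1, 0), VC(#4)=(1, 0, 0, 0), +1 at W0, giving (2, 0, 1, 0)
#7 (invocation 12): componentwise max over VC(#6)=(2, 0, 1, 0), +1 at W0, giving (3, 0, 1, 0)
target: VC(#6) = (2, 0, 1, 0)

(2, 0, 1, 0)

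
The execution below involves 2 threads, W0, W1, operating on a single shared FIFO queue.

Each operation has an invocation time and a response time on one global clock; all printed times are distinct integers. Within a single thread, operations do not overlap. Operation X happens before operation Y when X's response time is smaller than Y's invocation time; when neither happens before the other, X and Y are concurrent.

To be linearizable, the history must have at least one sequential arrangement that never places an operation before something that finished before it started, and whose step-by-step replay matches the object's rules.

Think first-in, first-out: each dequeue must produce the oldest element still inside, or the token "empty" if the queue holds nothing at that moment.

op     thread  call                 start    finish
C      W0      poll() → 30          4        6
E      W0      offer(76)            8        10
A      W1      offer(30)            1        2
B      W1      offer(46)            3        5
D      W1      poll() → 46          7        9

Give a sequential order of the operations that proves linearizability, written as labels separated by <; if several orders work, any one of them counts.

A < B < C < D < E

1. A offer(30), leaving queue <30>
2. B offer(46), leaving queue <30,46>
3. C poll() → 30, leaving queue <46>
4. D poll() → 46, leaving queue <>
5. E offer(76), leaving queue <76>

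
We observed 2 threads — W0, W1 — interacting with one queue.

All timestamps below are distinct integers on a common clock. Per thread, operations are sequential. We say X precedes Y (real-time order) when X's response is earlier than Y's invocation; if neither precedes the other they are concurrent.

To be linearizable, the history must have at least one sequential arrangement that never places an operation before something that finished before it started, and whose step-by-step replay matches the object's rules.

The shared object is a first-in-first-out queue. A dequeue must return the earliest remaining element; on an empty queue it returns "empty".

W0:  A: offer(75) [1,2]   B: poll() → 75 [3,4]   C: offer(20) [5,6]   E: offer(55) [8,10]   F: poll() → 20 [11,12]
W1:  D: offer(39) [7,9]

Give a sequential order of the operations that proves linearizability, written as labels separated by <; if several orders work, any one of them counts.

A < B < C < D < E < F

1. A offer(75), leaving queue <75>
2. B poll() → 75, leaving queue <>
3. C offer(20), leaving queue <20>
4. D offer(39), leaving queue <20,39>
5. E offer(55), leaving queue <20,39,55>
6. F poll() → 20, leaving queue <39,55>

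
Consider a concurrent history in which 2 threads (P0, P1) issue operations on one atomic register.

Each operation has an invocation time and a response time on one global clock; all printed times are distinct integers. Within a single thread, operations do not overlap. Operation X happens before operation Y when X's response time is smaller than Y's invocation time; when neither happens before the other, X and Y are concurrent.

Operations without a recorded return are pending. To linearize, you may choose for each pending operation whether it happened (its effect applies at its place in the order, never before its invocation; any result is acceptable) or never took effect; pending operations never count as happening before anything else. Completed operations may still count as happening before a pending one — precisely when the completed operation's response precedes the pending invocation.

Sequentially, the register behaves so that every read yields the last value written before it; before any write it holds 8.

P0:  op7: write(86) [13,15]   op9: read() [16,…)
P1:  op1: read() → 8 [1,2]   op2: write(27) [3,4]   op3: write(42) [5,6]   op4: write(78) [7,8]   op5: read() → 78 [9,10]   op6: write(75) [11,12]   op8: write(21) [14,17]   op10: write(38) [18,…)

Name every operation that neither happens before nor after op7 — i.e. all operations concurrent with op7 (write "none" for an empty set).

op8

op7 spans [13,15]: anything still running between times 13 and 15 counts as concurrent
op1 [1,2]: before
op2 [3,4]: before
op3 [5,6]: before
op4 [7,8]: before
op5 [9,10]: before
op6 [11,12]: before
op8 [14,17]: concurrent
op9 [16,…): after
op10 [18,…): after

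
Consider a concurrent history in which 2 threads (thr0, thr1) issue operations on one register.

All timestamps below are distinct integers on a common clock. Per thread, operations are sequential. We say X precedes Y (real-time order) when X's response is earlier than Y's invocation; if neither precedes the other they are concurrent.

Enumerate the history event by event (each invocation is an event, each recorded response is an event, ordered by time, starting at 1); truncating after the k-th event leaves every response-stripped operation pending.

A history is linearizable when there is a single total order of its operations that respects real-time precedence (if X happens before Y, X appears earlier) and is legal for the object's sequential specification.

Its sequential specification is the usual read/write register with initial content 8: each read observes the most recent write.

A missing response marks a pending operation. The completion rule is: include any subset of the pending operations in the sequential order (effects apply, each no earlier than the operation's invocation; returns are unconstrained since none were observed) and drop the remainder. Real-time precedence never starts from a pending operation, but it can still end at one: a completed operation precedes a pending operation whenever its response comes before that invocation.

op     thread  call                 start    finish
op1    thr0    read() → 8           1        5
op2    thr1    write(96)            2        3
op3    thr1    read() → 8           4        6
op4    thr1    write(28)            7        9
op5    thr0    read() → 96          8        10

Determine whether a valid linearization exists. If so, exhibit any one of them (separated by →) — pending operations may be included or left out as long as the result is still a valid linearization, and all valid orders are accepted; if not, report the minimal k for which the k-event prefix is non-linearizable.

not linearizable — minimal violating prefix: 6 events

the violation lands at event 6, op3's response at time 6: events 1..5 linearize, events 1..6 do not
real-time-consistent orders of the 3 completed operations: 3 — all fail the register replay
take op1, op2, op3: step 3 already fails, because op3 read() → 8 cannot occur there
take op2, op1, op3: step 2 already fails, because op1 read() → 8 cannot occur there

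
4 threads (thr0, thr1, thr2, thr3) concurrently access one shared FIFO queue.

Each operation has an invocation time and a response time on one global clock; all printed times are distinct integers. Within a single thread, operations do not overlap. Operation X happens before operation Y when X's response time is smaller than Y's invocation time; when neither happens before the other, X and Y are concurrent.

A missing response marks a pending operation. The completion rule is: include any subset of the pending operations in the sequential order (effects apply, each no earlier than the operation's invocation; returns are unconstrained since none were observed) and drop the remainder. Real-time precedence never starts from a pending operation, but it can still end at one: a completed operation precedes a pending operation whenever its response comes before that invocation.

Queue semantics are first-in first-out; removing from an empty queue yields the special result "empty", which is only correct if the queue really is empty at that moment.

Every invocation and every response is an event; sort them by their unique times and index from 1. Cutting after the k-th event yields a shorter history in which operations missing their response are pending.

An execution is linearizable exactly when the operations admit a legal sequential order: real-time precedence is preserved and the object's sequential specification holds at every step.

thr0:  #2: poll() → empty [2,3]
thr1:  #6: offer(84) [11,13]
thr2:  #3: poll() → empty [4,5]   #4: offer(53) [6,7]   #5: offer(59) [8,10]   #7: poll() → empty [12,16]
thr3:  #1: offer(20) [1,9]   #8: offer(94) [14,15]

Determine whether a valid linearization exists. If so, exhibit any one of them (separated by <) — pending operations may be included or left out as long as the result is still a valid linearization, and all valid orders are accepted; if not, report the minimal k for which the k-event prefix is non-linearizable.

through event 15 a valid linearization exists; event 16 (#7 responding at time 16) ends that
the 8 completed operations admit 15 real-time orders; each fails the FIFO queue replay
sample order #1, #2, #3, #4, #5, #6, #7, #8 stalls at step 2 — #2 poll() → empty has no legal effect
sample order #1, #2, #3, #4, #5, #6, #8, #7 stalls at step 2 — #2 poll() → empty has no legal effect

not linearizable — minimal violating prefix: 16 events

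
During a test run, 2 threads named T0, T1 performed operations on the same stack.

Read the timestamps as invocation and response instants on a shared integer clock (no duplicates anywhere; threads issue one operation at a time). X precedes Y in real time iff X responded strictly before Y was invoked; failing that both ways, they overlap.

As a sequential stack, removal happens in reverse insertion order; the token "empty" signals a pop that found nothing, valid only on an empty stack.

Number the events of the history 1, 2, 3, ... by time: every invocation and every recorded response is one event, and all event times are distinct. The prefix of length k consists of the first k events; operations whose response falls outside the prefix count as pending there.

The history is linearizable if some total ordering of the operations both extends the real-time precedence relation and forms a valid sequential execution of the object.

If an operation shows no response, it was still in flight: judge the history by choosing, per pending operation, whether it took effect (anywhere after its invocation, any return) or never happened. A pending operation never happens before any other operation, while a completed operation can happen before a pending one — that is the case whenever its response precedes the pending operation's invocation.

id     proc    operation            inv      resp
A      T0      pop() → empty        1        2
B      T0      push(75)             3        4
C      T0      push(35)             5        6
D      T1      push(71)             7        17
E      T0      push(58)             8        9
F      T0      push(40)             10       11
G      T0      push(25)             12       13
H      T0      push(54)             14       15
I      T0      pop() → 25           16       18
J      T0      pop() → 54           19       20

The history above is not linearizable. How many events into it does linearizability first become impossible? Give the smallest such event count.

18

events 1..17 are linearizable, e.g. via A, B, C, D, E, F, G, H:
1. A pop() → empty, leaving stack <>
2. B push(75), leaving stack <75>
3. C push(35), leaving stack <75,35>
4. D push(71), leaving stack <75,35,71>
5. E push(58), leaving stack <75,35,71,58>
6. F push(40), leaving stack <75,35,71,58,40>
7. G push(25), leaving stack <75,35,71,58,40,25>
8. H push(54), leaving stack <75,35,71,58,40,25,54>
at event 18 (I's time-18 response) nothing linearizes any more
for example A, B, C, D, E, F, G, H, I fails at step 9: I pop() → 25 is not legal there
for example A, B, C, E, D, F, G, H, I fails at step 9: I pop() → 25 is not legal there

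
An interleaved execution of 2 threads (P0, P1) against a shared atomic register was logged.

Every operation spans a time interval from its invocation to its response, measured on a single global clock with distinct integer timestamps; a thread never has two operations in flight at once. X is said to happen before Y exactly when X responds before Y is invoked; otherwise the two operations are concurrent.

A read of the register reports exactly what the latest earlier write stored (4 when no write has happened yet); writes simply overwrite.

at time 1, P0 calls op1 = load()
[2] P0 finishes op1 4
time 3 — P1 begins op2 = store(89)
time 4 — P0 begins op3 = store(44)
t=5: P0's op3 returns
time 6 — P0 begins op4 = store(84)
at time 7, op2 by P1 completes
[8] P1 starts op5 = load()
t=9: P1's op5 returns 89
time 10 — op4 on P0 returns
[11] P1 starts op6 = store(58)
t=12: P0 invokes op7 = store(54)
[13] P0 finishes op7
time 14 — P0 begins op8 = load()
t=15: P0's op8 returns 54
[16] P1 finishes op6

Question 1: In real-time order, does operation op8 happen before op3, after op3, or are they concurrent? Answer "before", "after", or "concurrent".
op8 spans [14,15], op3 spans [4,5]
resp(op3)=5 < inv(op8)=14

after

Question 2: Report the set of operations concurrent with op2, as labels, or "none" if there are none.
op2 runs from 3 to 7; window-overlapping ops are concurrent
op1 [1,2]: before
op3 [4,5]: concurrent
op4 [6,10]: concurrent
op5 [8,9]: after
op6 [11,16]: after
op7 [12,13]: after
op8 [14,15]: after

op3, op4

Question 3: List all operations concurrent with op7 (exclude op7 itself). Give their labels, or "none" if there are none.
overlap test against op7 [12,13]: concurrent iff the interval meets 12..13
op1 [1,2]: before
op2 [3,7]: before
op3 [4,5]: before
op4 [6,10]: before
op5 [8,9]: before
op6 [11,16]: concurrent
op8 [14,15]: after

op6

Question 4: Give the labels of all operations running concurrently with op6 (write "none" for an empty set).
concurrent with op6 ([11,16]): every op whose interval crosses 11..16
op1 [1,2]: before
op2 [3,7]: before
op3 [4,5]: before
op4 [6,10]: before
op5 [8,9]: before
op7 [12,13]: concurrent
op8 [14,15]: concurrent

op7, op8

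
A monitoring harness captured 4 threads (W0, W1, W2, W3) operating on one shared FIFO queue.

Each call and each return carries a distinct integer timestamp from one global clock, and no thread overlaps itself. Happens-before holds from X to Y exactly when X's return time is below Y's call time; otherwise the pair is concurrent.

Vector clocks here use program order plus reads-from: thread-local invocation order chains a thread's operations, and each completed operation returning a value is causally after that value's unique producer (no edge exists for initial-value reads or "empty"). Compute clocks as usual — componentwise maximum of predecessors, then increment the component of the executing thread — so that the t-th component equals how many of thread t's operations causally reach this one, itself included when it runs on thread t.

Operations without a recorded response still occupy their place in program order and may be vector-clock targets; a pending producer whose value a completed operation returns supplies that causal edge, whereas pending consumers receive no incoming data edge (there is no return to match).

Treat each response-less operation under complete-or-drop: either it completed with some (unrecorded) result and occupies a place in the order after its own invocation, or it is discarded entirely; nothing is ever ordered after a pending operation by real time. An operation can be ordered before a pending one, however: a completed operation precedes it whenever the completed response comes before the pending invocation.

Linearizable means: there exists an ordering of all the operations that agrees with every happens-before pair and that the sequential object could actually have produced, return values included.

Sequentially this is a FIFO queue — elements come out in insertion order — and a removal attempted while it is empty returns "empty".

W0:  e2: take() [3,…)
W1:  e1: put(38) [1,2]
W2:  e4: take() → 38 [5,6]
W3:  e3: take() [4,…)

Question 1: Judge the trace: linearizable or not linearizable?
linearizable

a witness: e1, e4
step 1: e1 put(38) — queue <38>
step 2: e4 take() → 38 — queue <>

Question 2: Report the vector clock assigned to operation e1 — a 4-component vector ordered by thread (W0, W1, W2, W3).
(0, 1, 0, 0)

e3 (invocation 4): nothing precedes it; W3's component alone gives (0, 0, 0, 1)
e1 (invocation 1): nothing precedes it; W1's component alone gives (0, 1, 0, 0)
e2 (invocation 3): nothing precedes it; W0's component alone gives (1, 0, 0, 0)
invoked at 5, e4 merges VC(e1)=(0, 1, 0, 0) and bumps W2's slot → (0, 1, 1, 0)
target: VC(e1) = (0, 1, 0, 0)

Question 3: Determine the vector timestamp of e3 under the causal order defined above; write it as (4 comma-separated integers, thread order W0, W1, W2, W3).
(0, 0, 0, 1)

no predecessors for e3 (invoked 4): W3 increments from zero → (0, 0, 0, 1)
no predecessors for e1 (invoked 1): W1 increments from zero → (0, 1, 0, 0)
no predecessors for e2 (invoked 3): W0 increments from zero → (1, 0, 0, 0)
e4, invoked 5, takes VC(e1)=(0, 1, 0, 0) under max, adds 1 for W2 → (0, 1, 1, 0)
target: VC(e3) = (0, 0, 0, 1)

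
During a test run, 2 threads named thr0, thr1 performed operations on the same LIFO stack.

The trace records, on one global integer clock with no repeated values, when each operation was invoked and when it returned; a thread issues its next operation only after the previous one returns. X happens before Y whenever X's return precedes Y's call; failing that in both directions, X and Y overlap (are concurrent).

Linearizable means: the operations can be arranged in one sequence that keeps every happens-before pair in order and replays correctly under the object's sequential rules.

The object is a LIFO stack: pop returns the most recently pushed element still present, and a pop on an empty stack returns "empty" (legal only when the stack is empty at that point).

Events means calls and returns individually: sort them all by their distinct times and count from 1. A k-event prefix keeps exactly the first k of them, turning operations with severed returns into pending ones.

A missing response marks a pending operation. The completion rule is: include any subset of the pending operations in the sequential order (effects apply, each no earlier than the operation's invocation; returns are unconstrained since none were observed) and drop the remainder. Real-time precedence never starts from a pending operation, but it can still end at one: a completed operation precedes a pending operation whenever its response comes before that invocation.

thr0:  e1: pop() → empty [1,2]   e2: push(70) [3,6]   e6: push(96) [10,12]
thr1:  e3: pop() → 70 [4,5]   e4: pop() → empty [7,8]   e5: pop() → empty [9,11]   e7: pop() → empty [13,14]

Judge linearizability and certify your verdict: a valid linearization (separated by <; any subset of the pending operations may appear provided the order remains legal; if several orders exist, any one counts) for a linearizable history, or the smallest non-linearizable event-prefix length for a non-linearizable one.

the violation lands at event 14, e7's response at time 14: events 1..13 linearize, events 1..14 do not
every one of the 4 real-time-consistent orders over 7 completed LIFO stack ops fails the sequential spec
take e1, e2, e3, e4, e5, e6, e7: step 7 already fails, because e7 pop() → empty cannot occur there
take e1, e2, e3, e4, e6, e5, e7: step 6 already fails, because e5 pop() → empty cannot occur there

not linearizable — minimal violating prefix: 14 events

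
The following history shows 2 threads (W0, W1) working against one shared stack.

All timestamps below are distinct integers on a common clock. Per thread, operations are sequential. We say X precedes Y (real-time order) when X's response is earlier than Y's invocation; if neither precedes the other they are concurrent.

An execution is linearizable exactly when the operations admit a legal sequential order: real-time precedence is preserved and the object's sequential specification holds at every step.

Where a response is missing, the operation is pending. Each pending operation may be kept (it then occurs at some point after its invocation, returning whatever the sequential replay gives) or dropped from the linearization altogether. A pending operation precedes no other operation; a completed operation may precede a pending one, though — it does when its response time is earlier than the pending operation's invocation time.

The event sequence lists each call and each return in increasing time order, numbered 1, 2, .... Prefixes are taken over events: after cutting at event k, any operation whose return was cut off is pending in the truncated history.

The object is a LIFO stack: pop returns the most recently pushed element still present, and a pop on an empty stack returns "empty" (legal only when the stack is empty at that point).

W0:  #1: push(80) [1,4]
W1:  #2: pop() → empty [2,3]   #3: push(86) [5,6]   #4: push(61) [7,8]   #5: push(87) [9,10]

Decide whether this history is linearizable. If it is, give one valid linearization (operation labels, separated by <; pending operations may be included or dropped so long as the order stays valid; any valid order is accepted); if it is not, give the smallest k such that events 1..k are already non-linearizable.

after step 1 (#2 pop() → empty): stack <>
after step 2 (#1 push(80)): stack <80>
after step 3 (#3 push(86)): stack <80,86>
after step 4 (#4 push(61)): stack <80,86,61>
after step 5 (#5 push(87)): stack <80,86,61,87>

linearizable — witness: #2 < #1 < #3 < #4 < #5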